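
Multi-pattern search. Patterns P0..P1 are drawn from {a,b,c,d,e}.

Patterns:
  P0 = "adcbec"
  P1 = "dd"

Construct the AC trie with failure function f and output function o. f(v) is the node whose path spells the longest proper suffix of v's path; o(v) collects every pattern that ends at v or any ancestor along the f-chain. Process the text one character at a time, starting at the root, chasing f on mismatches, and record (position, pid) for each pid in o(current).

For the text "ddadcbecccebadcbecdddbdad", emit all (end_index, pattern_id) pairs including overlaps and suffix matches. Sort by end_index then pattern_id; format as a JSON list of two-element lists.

Build automaton:
Trie nodes:
  0='ε' goto a→1 d→7
  1='a' goto d→2
  2='ad' goto c→3
  3='adc' goto b→4
  4='adcb' goto e→5
  5='adcbe' goto c→6
  6='adcbec' goto ·  [P0 ends]
  7='d' goto d→8
  8='dd' goto ·  [P1 ends]

BFS fail/out derivation:
  fail(1) 'a': from fail(0)=0 chase 'a': 0 ⇒ 0;  out=∅∪out(0)=∅
  fail(7) 'd': from fail(0)=0 chase 'd': 0 ⇒ 0;  out=∅∪out(0)=∅
  fail(2) 'ad': from fail(1)=0 chase 'd': 0 ⇒ 7;  out=∅∪out(7)=∅
  fail(8) 'dd': from fail(7)=0 chase 'd': 0 ⇒ 7;  out={1}∪out(7)={1}
  fail(3) 'adc': from fail(2)=7 chase 'c': 7→0 ⇒ 0;  out=∅∪out(0)=∅
  fail(4) 'adcb': from fail(3)=0 chase 'b': 0 ⇒ 0;  out=∅∪out(0)=∅
  fail(5) 'adcbe': from fail(4)=0 chase 'e': 0 ⇒ 0;  out=∅∪out(0)=∅
  fail(6) 'adcbec': from fail(5)=0 chase 'c': 0 ⇒ 0;  out={0}∪out(0)={0}

Scan:
i=0 'd': node 0→7
i=1 'd': node 7→8  ** P1@[0:1]
i=2 'a': node 8→1 ·f
i=3 'd': node 1→2
i=4 'c': node 2→3
i=5 'b': node 3→4
i=6 'e': node 4→5
i=7 'c': node 5→6  ** P0@[2:7]
i=8 'c': node 6→0 ·f
i=9 'c': node 0→0
i=10 'e': node 0→0
i=11 'b': node 0→0
i=12 'a': node 0→1
i=13 'd': node 1→2
i=14 'c': node 2→3
i=15 'b': node 3→4
i=16 'e': node 4→5
i=17 'c': node 5→6  ** P0@[12:17]
i=18 'd': node 6→7 ·f
i=19 'd': node 7→8  ** P1@[18:19]
i=20 'd': node 8→8 ·f  ** P1@[19:20]
i=21 'b': node 8→0 ·f
i=22 'd': node 0→7
i=23 'a': node 7→1 ·f
i=24 'd': node 1→2

All matches (sorted): [[1,1],[7,0],[17,0],[19,1],[20,1]]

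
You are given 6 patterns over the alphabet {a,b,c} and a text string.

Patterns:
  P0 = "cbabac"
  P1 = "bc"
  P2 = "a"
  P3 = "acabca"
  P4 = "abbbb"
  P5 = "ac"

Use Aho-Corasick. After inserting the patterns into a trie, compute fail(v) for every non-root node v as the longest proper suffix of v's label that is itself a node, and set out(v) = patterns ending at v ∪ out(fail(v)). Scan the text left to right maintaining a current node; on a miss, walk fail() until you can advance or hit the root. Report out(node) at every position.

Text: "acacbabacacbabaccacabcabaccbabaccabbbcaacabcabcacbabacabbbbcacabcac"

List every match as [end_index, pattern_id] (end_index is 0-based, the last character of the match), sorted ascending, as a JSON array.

Build automaton:
Trie (insert patterns):
  n0 'ε': a→9 b→7 c→1
  n1 'c': b→2
  n2 'cb': a→3
  n3 'cba': b→4
  n4 'cbab': a→5
  n5 'cbaba': c→6
  n6 'cbabac': ·  [P0 ends]
  n7 'b': c→8
  n8 'bc': ·  [P1 ends]
  n9 'a': b→15 c→10  [P2 ends]
  n10 'ac': a→11  [P5 ends]
  n11 'aca': b→12
  n12 'acab': c→13
  n13 'acabc': a→14
  n14 'acabca': ·  [P3 ends]
  n15 'ab': b→16
  n16 'abb': b→17
  n17 'abbb': b→18
  n18 'abbbb': ·  [P4 ends]

Failure links (BFS by depth):
  fail(1) 'c': from fail(0)=0 chase 'c': 0 ⇒ 0;  out=∅∪out(0)=∅
  fail(7) 'b': from fail(0)=0 chase 'b': 0 ⇒ 0;  out=∅∪out(0)=∅
  fail(9) 'a': from fail(0)=0 chase 'a': 0 ⇒ 0;  out={2}∪out(0)={2}
  fail(2) 'cb': from fail(1)=0 chase 'b': 0 ⇒ 7;  out=∅∪out(7)=∅
  fail(8) 'bc': from fail(7)=0 chase 'c': 0 ⇒ 1;  out={1}∪out(1)={1}
  fail(10) 'ac': from fail(9)=0 chase 'c': 0 ⇒ 1;  out={5}∪out(1)={5}
  fail(15) 'ab': from fail(9)=0 chase 'b': 0 ⇒ 7;  out=∅∪out(7)=∅
  fail(3) 'cba': from fail(2)=7 chase 'a': 7→0 ⇒ 9;  out=∅∪out(9)={2}
  fail(11) 'aca': from fail(10)=1 chase 'a': 1→0 ⇒ 9;  out=∅∪out(9)={2}
  fail(16) 'abb': from fail(15)=7 chase 'b': 7→0 ⇒ 7;  out=∅∪out(7)=∅
  fail(4) 'cbab': from fail(3)=9 chase 'b': 9 ⇒ 15;  out=∅∪out(15)=∅
  fail(12) 'acab': from fail(11)=9 chase 'b': 9 ⇒ 15;  out=∅∪out(15)=∅
  fail(17) 'abbb': from fail(16)=7 chase 'b': 7→0 ⇒ 7;  out=∅∪out(7)=∅
  fail(5) 'cbaba': from fail(4)=15 chase 'a': 15→7→0 ⇒ 9;  out=∅∪out(9)={2}
  fail(13) 'acabc': from fail(12)=15 chase 'c': 15→7 ⇒ 8;  out=∅∪out(8)={1}
  fail(18) 'abbbb': from fail(17)=7 chase 'b': 7→0 ⇒ 7;  out={4}∪out(7)={4}
  fail(6) 'cbabac': from fail(5)=9 chase 'c': 9 ⇒ 10;  out={0}∪out(10)={0,5}
  fail(14) 'acabca': from fail(13)=8 chase 'a': 8→1→0 ⇒ 9;  out={3}∪out(9)={2,3}

Run:
i=0 'a': node 0→9  emit P2@[0:0]
i=1 'c': node 9→10  emit P5@[0:1]
i=2 'a': node 10→11  emit P2@[2:2]
i=3 'c': node 11→10 (via fail)  emit P5@[2:3]
i=4 'b': node 10→2 (via fail)
i=5 'a': node 2→3  emit P2@[5:5]
i=6 'b': node 3→4
i=7 'a': node 4→5  emit P2@[7:7]
i=8 'c': node 5→6  emit P0@[3:8],P5@[7:8]
i=9 'a': node 6→11 (via fail)  emit P2@[9:9]
i=10 'c': node 11→10 (via fail)  emit P5@[9:10]
i=11 'b': node 10→2 (via fail)
i=12 'a': node 2→3  emit P2@[12:12]
i=13 'b': node 3→4
i=14 'a': node 4→5  emit P2@[14:14]
i=15 'c': node 5→6  emit P0@[10:15],P5@[14:15]
i=16 'c': node 6→1 (via fail)
i=17 'a': node 1→9 (via fail)  emit P2@[17:17]
i=18 'c': node 9→10  emit P5@[17:18]
i=19 'a': node 10→11  emit P2@[19:19]
i=20 'b': node 11→12
i=21 'c': node 12→13  emit P1@[20:21]
i=22 'a': node 13→14  emit P2@[22:22],P3@[17:22]
i=23 'b': node 14→15 (via fail)
i=24 'a': node 15→9 (via fail)  emit P2@[24:24]
i=25 'c': node 9→10  emit P5@[24:25]
i=26 'c': node 10→1 (via fail)
i=27 'b': node 1→2
i=28 'a': node 2→3  emit P2@[28:28]
i=29 'b': node 3→4
i=30 'a': node 4→5  emit P2@[30:30]
i=31 'c': node 5→6  emit P0@[26:31],P5@[30:31]
i=32 'c': node 6→1 (via fail)
i=33 'a': node 1→9 (via fail)  emit P2@[33:33]
i=34 'b': node 9→15
i=35 'b': node 15→16
i=36 'b': node 16→17
i=37 'c': node 17→8 (via fail)  emit P1@[36:37]
i=38 'a': node 8→9 (via fail)  emit P2@[38:38]
i=39 'a': node 9→9 (via fail)  emit P2@[39:39]
i=40 'c': node 9→10  emit P5@[39:40]
i=41 'a': node 10→11  emit P2@[41:41]
i=42 'b': node 11→12
i=43 'c': node 12→13  emit P1@[42:43]
i=44 'a': node 13→14  emit P2@[44:44],P3@[39:44]
i=45 'b': node 14→15 (via fail)
i=46 'c': node 15→8 (via fail)  emit P1@[45:46]
i=47 'a': node 8→9 (via fail)  emit P2@[47:47]
i=48 'c': node 9→10  emit P5@[47:48]
i=49 'b': node 10→2 (via fail)
i=50 'a': node 2→3  emit P2@[50:50]
i=51 'b': node 3→4
i=52 'a': node 4→5  emit P2@[52:52]
i=53 'c': node 5→6  emit P0@[48:53],P5@[52:53]
i=54 'a': node 6→11 (via fail)  emit P2@[54:54]
i=55 'b': node 11→12
i=56 'b': node 12→16 (via fail)
i=57 'b': node 16→17
i=58 'b': node 17→18  emit P4@[54:58]
i=59 'c': node 18→8 (via fail)  emit P1@[58:59]
i=60 'a': node 8→9 (via fail)  emit P2@[60:60]
i=61 'c': node 9→10  emit P5@[60:61]
i=62 'a': node 10→11  emit P2@[62:62]
i=63 'b': node 11→12
i=64 'c': node 12→13  emit P1@[63:64]
i=65 'a': node 13→14  emit P2@[65:65],P3@[60:65]
i=66 'c': node 14→10 (via fail)  emit P5@[65:66]

All matches (sorted): [[0,2],[1,5],[2,2],[3,5],[5,2],[7,2],[8,0],[8,5],[9,2],[10,5],[12,2],[14,2],[15,0],[15,5],[17,2],[18,5],[19,2],[21,1],[22,2],[22,3],[24,2],[25,5],[28,2],[30,2],[31,0],[31,5],[33,2],[37,1],[38,2],[39,2],[40,5],[41,2],[43,1],[44,2],[44,3],[46,1],[47,2],[48,5],[50,2],[52,2],[53,0],[53,5],[54,2],[58,4],[59,1],[60,2],[61,5],[62,2],[64,1],[65,2],[65,3],[66,5]]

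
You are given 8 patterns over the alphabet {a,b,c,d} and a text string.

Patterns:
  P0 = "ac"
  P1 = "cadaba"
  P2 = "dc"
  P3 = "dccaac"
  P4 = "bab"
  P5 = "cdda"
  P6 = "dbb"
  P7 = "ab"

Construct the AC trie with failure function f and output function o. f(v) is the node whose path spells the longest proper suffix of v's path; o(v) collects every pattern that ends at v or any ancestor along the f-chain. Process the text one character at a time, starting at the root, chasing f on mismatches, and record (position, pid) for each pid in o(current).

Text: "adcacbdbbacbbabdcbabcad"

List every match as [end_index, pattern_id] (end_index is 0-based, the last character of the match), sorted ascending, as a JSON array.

Build automaton:
Trie (insert patterns):
  0='ε' goto a→1 b→15 c→3 d→9
  1='a' goto b→23 c→2
  2='ac' goto ·  ←P0
  3='c' goto a→4 d→18
  4='ca' goto d→5
  5='cad' goto a→6
  6='cada' goto b→7
  7='cadab' goto a→8
  8='cadaba' goto ·  ←P1
  9='d' goto b→21 c→10
  10='dc' goto c→11  ←P2
  11='dcc' goto a→12
  12='dcca' goto a→13
  13='dccaa' goto c→14
  14='dccaac' goto ·  ←P3
  15='b' goto a→16
  16='ba' goto b→17
  17='bab' goto ·  ←P4
  18='cd' goto d→19
  19='cdd' goto a→20
  20='cdda' goto ·  ←P5
  21='db' goto b→22
  22='dbb' goto ·  ←P6
  23='ab' goto ·  ←P7

Failure links (BFS by depth):
  fail(1) 'a': from fail(0)=0 chase 'a': 0 ⇒ 0;  out=∅∪out(0)=∅
  fail(3) 'c': from fail(0)=0 chase 'c': 0 ⇒ 0;  out=∅∪out(0)=∅
  fail(9) 'd': from fail(0)=0 chase 'd': 0 ⇒ 0;  out=∅∪out(0)=∅
  fail(15) 'b': from fail(0)=0 chase 'b': 0 ⇒ 0;  out=∅∪out(0)=∅
  fail(2) 'ac': from fail(1)=0 chase 'c': 0 ⇒ 3;  out={0}∪out(3)={0}
  fail(4) 'ca': from fail(3)=0 chase 'a': 0 ⇒ 1;  out=∅∪out(1)=∅
  fail(10) 'dc': from fail(9)=0 chase 'c': 0 ⇒ 3;  out={2}∪out(3)={2}
  fail(16) 'ba': from fail(15)=0 chase 'a': 0 ⇒ 1;  out=∅∪out(1)=∅
  fail(18) 'cd': from fail(3)=0 chase 'd': 0 ⇒ 9;  out=∅∪out(9)=∅
  fail(21) 'db': from fail(9)=0 chase 'b': 0 ⇒ 15;  out=∅∪out(15)=∅
  fail(23) 'ab': from fail(1)=0 chase 'b': 0 ⇒ 15;  out={7}∪out(15)={7}
  fail(5) 'cad': from fail(4)=1 chase 'd': 1→0 ⇒ 9;  out=∅∪out(9)=∅
  fail(11) 'dcc': from fail(10)=3 chase 'c': 3→0 ⇒ 3;  out=∅∪out(3)=∅
  fail(17) 'bab': from fail(16)=1 chase 'b': 1 ⇒ 23;  out={4}∪out(23)={4,7}
  fail(19) 'cdd': from fail(18)=9 chase 'd': 9→0 ⇒ 9;  out=∅∪out(9)=∅
  fail(22) 'dbb': from fail(21)=15 chase 'b': 15→0 ⇒ 15;  out={6}∪out(15)={6}
  fail(6) 'cada': from fail(5)=9 chase 'a': 9→0 ⇒ 1;  out=∅∪out(1)=∅
  fail(12) 'dcca': from fail(11)=3 chase 'a': 3 ⇒ 4;  out=∅∪out(4)=∅
  fail(20) 'cdda': from fail(19)=9 chase 'a': 9→0 ⇒ 1;  out={5}∪out(1)={5}
  fail(7) 'cadab': from fail(6)=1 chase 'b': 1 ⇒ 23;  out=∅∪out(23)={7}
  fail(13) 'dccaa': from fail(12)=4 chase 'a': 4→1→0 ⇒ 1;  out=∅∪out(1)=∅
  fail(8) 'cadaba': from fail(7)=23 chase 'a': 23→15 ⇒ 16;  out={1}∪out(16)={1}
  fail(14) 'dccaac': from fail(13)=1 chase 'c': 1 ⇒ 2;  out={3}∪out(2)={0,3}

Scan:
pos 0 'a': at 1
pos 1 'd': at 9 (fail-walked)
pos 2 'c': at 10  emit P2@[1:2]
pos 3 'a': at 4 (fail-walked)
pos 4 'c': at 2 (fail-walked)  emit P0@[3:4]
pos 5 'b': at 15 (fail-walked)
pos 6 'd': at 9 (fail-walked)
pos 7 'b': at 21
pos 8 'b': at 22  emit P6@[6:8]
pos 9 'a': at 16 (fail-walked)
pos 10 'c': at 2 (fail-walked)  emit P0@[9:10]
pos 11 'b': at 15 (fail-walked)
pos 12 'b': at 15 (fail-walked)
pos 13 'a': at 16
pos 14 'b': at 17  emit P4@[12:14],P7@[13:14]
pos 15 'd': at 9 (fail-walked)
pos 16 'c': at 10  emit P2@[15:16]
pos 17 'b': at 15 (fail-walked)
pos 18 'a': at 16
pos 19 'b': at 17  emit P4@[17:19],P7@[18:19]
pos 20 'c': at 3 (fail-walked)
pos 21 'a': at 4
pos 22 'd': at 5

Result: [[2,2],[4,0],[8,6],[10,0],[14,4],[14,7],[16,2],[19,4],[19,7]]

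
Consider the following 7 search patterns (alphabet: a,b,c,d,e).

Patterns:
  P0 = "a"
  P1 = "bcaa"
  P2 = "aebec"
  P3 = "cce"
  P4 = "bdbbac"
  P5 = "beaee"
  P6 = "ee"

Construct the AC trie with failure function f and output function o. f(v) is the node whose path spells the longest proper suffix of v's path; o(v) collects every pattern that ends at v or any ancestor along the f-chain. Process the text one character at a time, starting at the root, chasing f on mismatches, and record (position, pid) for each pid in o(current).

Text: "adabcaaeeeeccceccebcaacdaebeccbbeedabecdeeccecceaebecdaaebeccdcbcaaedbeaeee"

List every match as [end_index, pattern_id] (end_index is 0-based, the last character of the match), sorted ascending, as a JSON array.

Build:
Trie nodes:
  n0 'ε': a→1 b→2 c→10 e→22
  n1 'a': e→6  ←P0
  n2 'b': c→3 d→13 e→18
  n3 'bc': a→4
  n4 'bca': a→5
  n5 'bcaa': ·  ←P1
  n6 'ae': b→7
  n7 'aeb': e→8
  n8 'aebe': c→9
  n9 'aebec': ·  ←P2
  n10 'c': c→11
  n11 'cc': e→12
  n12 'cce': ·  ←P3
  n13 'bd': b→14
  n14 'bdb': b→15
  n15 'bdbb': a→16
  n16 'bdbba': c→17
  n17 'bdbbac': ·  ←P4
  n18 'be': a→19
  n19 'bea': e→20
  n20 'beae': e→21
  n21 'beaee': ·  ←P5
  n22 'e': e→23
  n23 'ee': ·  ←P6

BFS fail/out derivation:
  fail(1) 'a': from fail(0)=0 chase 'a': 0 ⇒ 0;  out={0}∪out(0)={0}
  fail(2) 'b': from fail(0)=0 chase 'b': 0 ⇒ 0;  out=∅∪out(0)=∅
  fail(10) 'c': from fail(0)=0 chase 'c': 0 ⇒ 0;  out=∅∪out(0)=∅
  fail(22) 'e': from fail(0)=0 chase 'e': 0 ⇒ 0;  out=∅∪out(0)=∅
  fail(3) 'bc': from fail(2)=0 chase 'c': 0 ⇒ 10;  out=∅∪out(10)=∅
  fail(6) 'ae': from fail(1)=0 chase 'e': 0 ⇒ 22;  out=∅∪out(22)=∅
  fail(11) 'cc': from fail(10)=0 chase 'c': 0 ⇒ 10;  out=∅∪out(10)=∅
  fail(13) 'bd': from fail(2)=0 chase 'd': 0 ⇒ 0;  out=∅∪out(0)=∅
  fail(18) 'be': from fail(2)=0 chase 'e': 0 ⇒ 22;  out=∅∪out(22)=∅
  fail(23) 'ee': from fail(22)=0 chase 'e': 0 ⇒ 22;  out={6}∪out(22)={6}
  fail(4) 'bca': from fail(3)=10 chase 'a': 10→0 ⇒ 1;  out=∅∪out(1)={0}
  fail(7) 'aeb': from fail(6)=22 chase 'b': 22→0 ⇒ 2;  out=∅∪out(2)=∅
  fail(12) 'cce': from fail(11)=10 chase 'e': 10→0 ⇒ 22;  out={3}∪out(22)={3}
  fail(14) 'bdb': from fail(13)=0 chase 'b': 0 ⇒ 2;  out=∅∪out(2)=∅
  fail(19) 'bea': from fail(18)=22 chase 'a': 22→0 ⇒ 1;  out=∅∪out(1)={0}
  fail(5) 'bcaa': from fail(4)=1 chase 'a': 1→0 ⇒ 1;  out={1}∪out(1)={0,1}
  fail(8) 'aebe': from fail(7)=2 chase 'e': 2 ⇒ 18;  out=∅∪out(18)=∅
  fail(15) 'bdbb': from fail(14)=2 chase 'b': 2→0 ⇒ 2;  out=∅∪out(2)=∅
  fail(20) 'beae': from fail(19)=1 chase 'e': 1 ⇒ 6;  out=∅∪out(6)=∅
  fail(9) 'aebec': from fail(8)=18 chase 'c': 18→22→0 ⇒ 10;  out={2}∪out(10)={2}
  fail(16) 'bdbba': from fail(15)=2 chase 'a': 2→0 ⇒ 1;  out=∅∪out(1)={0}
  fail(21) 'beaee': from fail(20)=6 chase 'e': 6→22 ⇒ 23;  out={5}∪out(23)={5,6}
  fail(17) 'bdbbac': from fail(16)=1 chase 'c': 1→0 ⇒ 10;  out={4}∪out(10)={4}

Scan:
[0] read 'a'  n0⇒n1  ** P0@[0:0]
[1] read 'd'  n1⇒n0 ·f
[2] read 'a'  n0⇒n1  ** P0@[2:2]
[3] read 'b'  n1⇒n2 ·f
[4] read 'c'  n2⇒n3
[5] read 'a'  n3⇒n4  ** P0@[5:5]
[6] read 'a'  n4⇒n5  ** P0@[6:6],P1@[3:6]
[7] read 'e'  n5⇒n6 ·f
[8] read 'e'  n6⇒n23 ·f  ** P6@[7:8]
[9] read 'e'  n23⇒n23 ·f  ** P6@[8:9]
[10] read 'e'  n23⇒n23 ·f  ** P6@[9:10]
[11] read 'c'  n23⇒n10 ·f
[12] read 'c'  n10⇒n11
[13] read 'c'  n11⇒n11 ·f
[14] read 'e'  n11⇒n12  ** P3@[12:14]
[15] read 'c'  n12⇒n10 ·f
[16] read 'c'  n10⇒n11
[17] read 'e'  n11⇒n12  ** P3@[15:17]
[18] read 'b'  n12⇒n2 ·f
[19] read 'c'  n2⇒n3
[20] read 'a'  n3⇒n4  ** P0@[20:20]
[21] read 'a'  n4⇒n5  ** P0@[21:21],P1@[18:21]
[22] read 'c'  n5⇒n10 ·f
[23] read 'd'  n10⇒n0 ·f
[24] read 'a'  n0⇒n1  ** P0@[24:24]
[25] read 'e'  n1⇒n6
[26] read 'b'  n6⇒n7
[27] read 'e'  n7⇒n8
[28] read 'c'  n8⇒n9  ** P2@[24:28]
[29] read 'c'  n9⇒n11 ·f
[30] read 'b'  n11⇒n2 ·f
[31] read 'b'  n2⇒n2 ·f
[32] read 'e'  n2⇒n18
[33] read 'e'  n18⇒n23 ·f  ** P6@[32:33]
[34] read 'd'  n23⇒n0 ·f
[35] read 'a'  n0⇒n1  ** P0@[35:35]
[36] read 'b'  n1⇒n2 ·f
[37] read 'e'  n2⇒n18
[38] read 'c'  n18⇒n10 ·f
[39] read 'd'  n10⇒n0 ·f
[40] read 'e'  n0⇒n22
[41] read 'e'  n22⇒n23  ** P6@[40:41]
[42] read 'c'  n23⇒n10 ·f
[43] read 'c'  n10⇒n11
[44] read 'e'  n11⇒n12  ** P3@[42:44]
[45] read 'c'  n12⇒n10 ·f
[46] read 'c'  n10⇒n11
[47] read 'e'  n11⇒n12  ** P3@[45:47]
[48] read 'a'  n12⇒n1 ·f  ** P0@[48:48]
[49] read 'e'  n1⇒n6
[50] read 'b'  n6⇒n7
[51] read 'e'  n7⇒n8
[52] read 'c'  n8⇒n9  ** P2@[48:52]
[53] read 'd'  n9⇒n0 ·f
[54] read 'a'  n0⇒n1  ** P0@[54:54]
[55] read 'a'  n1⇒n1 ·f  ** P0@[55:55]
[56] read 'e'  n1⇒n6
[57] read 'b'  n6⇒n7
[58] read 'e'  n7⇒n8
[59] read 'c'  n8⇒n9  ** P2@[55:59]
[60] read 'c'  n9⇒n11 ·f
[61] read 'd'  n11⇒n0 ·f
[62] read 'c'  n0⇒n10
[63] read 'b'  n10⇒n2 ·f
[64] read 'c'  n2⇒n3
[65] read 'a'  n3⇒n4  ** P0@[65:65]
[66] read 'a'  n4⇒n5  ** P0@[66:66],P1@[63:66]
[67] read 'e'  n5⇒n6 ·f
[68] read 'd'  n6⇒n0 ·f
[69] read 'b'  n0⇒n2
[70] read 'e'  n2⇒n18
[71] read 'a'  n18⇒n19  ** P0@[71:71]
[72] read 'e'  n19⇒n20
[73] read 'e'  n20⇒n21  ** P5@[69:73],P6@[72:73]
[74] read 'e'  n21⇒n23 ·f  ** P6@[73:74]

All matches (sorted): [[0,0],[2,0],[5,0],[6,0],[6,1],[8,6],[9,6],[10,6],[14,3],[17,3],[20,0],[21,0],[21,1],[24,0],[28,2],[33,6],[35,0],[41,6],[44,3],[47,3],[48,0],[52,2],[54,0],[55,0],[59,2],[65,0],[66,0],[66,1],[71,0],[73,5],[73,6],[74,6]]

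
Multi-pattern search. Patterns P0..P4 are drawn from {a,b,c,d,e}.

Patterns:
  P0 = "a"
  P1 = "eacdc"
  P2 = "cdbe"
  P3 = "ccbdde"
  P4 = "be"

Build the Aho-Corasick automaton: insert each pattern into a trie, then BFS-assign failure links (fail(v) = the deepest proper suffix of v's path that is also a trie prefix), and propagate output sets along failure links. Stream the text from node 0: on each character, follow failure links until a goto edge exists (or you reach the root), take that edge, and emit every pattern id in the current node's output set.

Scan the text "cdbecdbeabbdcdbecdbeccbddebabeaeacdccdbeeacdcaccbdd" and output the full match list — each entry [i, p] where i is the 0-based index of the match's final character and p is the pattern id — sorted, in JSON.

Build:
Trie nodes:
  0='ε' goto a→1 b→16 c→7 e→2
  1='a' goto ·  ←P0
  2='e' goto a→3
  3='ea' goto c→4
  4='eac' goto d→5
  5='eacd' goto c→6
  6='eacdc' goto ·  ←P1
  7='c' goto c→11 d→8
  8='cd' goto b→9
  9='cdb' goto e→10
  10='cdbe' goto ·  ←P2
  11='cc' goto b→12
  12='ccb' goto d→13
  13='ccbd' goto d→14
  14='ccbdd' goto e→15
  15='ccbdde' goto ·  ←P3
  16='b' goto e→17
  17='be' goto ·  ←P4

BFS fail/out derivation:
  fail(1) 'a': from fail(0)=0 chase 'a': 0 ⇒ 0;  out={0}∪out(0)={0}
  fail(2) 'e': from fail(0)=0 chase 'e': 0 ⇒ 0;  out=∅∪out(0)=∅
  fail(7) 'c': from fail(0)=0 chase 'c': 0 ⇒ 0;  out=∅∪out(0)=∅
  fail(16) 'b': from fail(0)=0 chase 'b': 0 ⇒ 0;  out=∅∪out(0)=∅
  fail(3) 'ea': from fail(2)=0 chase 'a': 0 ⇒ 1;  out=∅∪out(1)={0}
  fail(8) 'cd': from fail(7)=0 chase 'd': 0 ⇒ 0;  out=∅∪out(0)=∅
  fail(11) 'cc': from fail(7)=0 chase 'c': 0 ⇒ 7;  out=∅∪out(7)=∅
  fail(17) 'be': from fail(16)=0 chase 'e': 0 ⇒ 2;  out={4}∪out(2)={4}
  fail(4) 'eac': from fail(3)=1 chase 'c': 1→0 ⇒ 7;  out=∅∪out(7)=∅
  fail(9) 'cdb': from fail(8)=0 chase 'b': 0 ⇒ 16;  out=∅∪out(16)=∅
  fail(12) 'ccb': from fail(11)=7 chase 'b': 7→0 ⇒ 16;  out=∅∪out(16)=∅
  fail(5) 'eacd': from fail(4)=7 chase 'd': 7 ⇒ 8;  out=∅∪out(8)=∅
  fail(10) 'cdbe': from fail(9)=16 chase 'e': 16 ⇒ 17;  out={2}∪out(17)={2,4}
  fail(13) 'ccbd': from fail(12)=16 chase 'd': 16→0 ⇒ 0;  out=∅∪out(0)=∅
  fail(6) 'eacdc': from fail(5)=8 chase 'c': 8→0 ⇒ 7;  out={1}∪out(7)={1}
  fail(14) 'ccbdd': from fail(13)=0 chase 'd': 0 ⇒ 0;  out=∅∪out(0)=∅
  fail(15) 'ccbdde': from fail(14)=0 chase 'e': 0 ⇒ 2;  out={3}∪out(2)={3}

Scan:
i=0 'c': node 0→7
i=1 'd': node 7→8
i=2 'b': node 8→9
i=3 'e': node 9→10  emit P2@[0:3],P4@[2:3]
i=4 'c': node 10→7 (via fail)
i=5 'd': node 7→8
i=6 'b': node 8→9
i=7 'e': node 9→10  emit P2@[4:7],P4@[6:7]
i=8 'a': node 10→3 (via fail)  emit P0@[8:8]
i=9 'b': node 3→16 (via fail)
i=10 'b': node 16→16 (via fail)
i=11 'd': node 16→0 (via fail)
i=12 'c': node 0→7
i=13 'd': node 7→8
i=14 'b': node 8→9
i=15 'e': node 9→10  emit P2@[12:15],P4@[14:15]
i=16 'c': node 10→7 (via fail)
i=17 'd': node 7→8
i=18 'b': node 8→9
i=19 'e': node 9→10  emit P2@[16:19],P4@[18:19]
i=20 'c': node 10→7 (via fail)
i=21 'c': node 7→11
i=22 'b': node 11→12
i=23 'd': node 12→13
i=24 'd': node 13→14
i=25 'e': node 14→15  emit P3@[20:25]
i=26 'b': node 15→16 (via fail)
i=27 'a': node 16→1 (via fail)  emit P0@[27:27]
i=28 'b': node 1→16 (via fail)
i=29 'e': node 16→17  emit P4@[28:29]
i=30 'a': node 17→3 (via fail)  emit P0@[30:30]
i=31 'e': node 3→2 (via fail)
i=32 'a': node 2→3  emit P0@[32:32]
i=33 'c': node 3→4
i=34 'd': node 4→5
i=35 'c': node 5→6  emit P1@[31:35]
i=36 'c': node 6→11 (via fail)
i=37 'd': node 11→8 (via fail)
i=38 'b': node 8→9
i=39 'e': node 9→10  emit P2@[36:39],P4@[38:39]
i=40 'e': node 10→2 (via fail)
i=41 'a': node 2→3  emit P0@[41:41]
i=42 'c': node 3→4
i=43 'd': node 4→5
i=44 'c': node 5→6  emit P1@[40:44]
i=45 'a': node 6→1 (via fail)  emit P0@[45:45]
i=46 'c': node 1→7 (via fail)
i=47 'c': node 7→11
i=48 'b': node 11→12
i=49 'd': node 12→13
i=50 'd': node 13→14

Result: [[3,2],[3,4],[7,2],[7,4],[8,0],[15,2],[15,4],[19,2],[19,4],[25,3],[27,0],[29,4],[30,0],[32,0],[35,1],[39,2],[39,4],[41,0],[44,1],[45,0]]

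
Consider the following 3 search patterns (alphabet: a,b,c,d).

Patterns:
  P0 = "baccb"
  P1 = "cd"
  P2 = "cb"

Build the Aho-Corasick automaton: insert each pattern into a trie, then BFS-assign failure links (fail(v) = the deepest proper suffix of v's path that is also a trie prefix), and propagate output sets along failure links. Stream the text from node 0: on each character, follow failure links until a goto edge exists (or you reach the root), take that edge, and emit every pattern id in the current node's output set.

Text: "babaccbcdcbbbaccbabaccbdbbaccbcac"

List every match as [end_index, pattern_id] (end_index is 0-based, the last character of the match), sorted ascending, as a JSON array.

Construct AC machine:
Trie (insert patterns):
  n0 'ε': b→1 c→6
  n1 'b': a→2
  n2 'ba': c→3
  n3 'bac': c→4
  n4 'bacc': b→5
  n5 'baccb': ·  [P0 ends]
  n6 'c': b→8 d→7
  n7 'cd': ·  [P1 ends]
  n8 'cb': ·  [P2 ends]

Failure links (BFS by depth):
  fail(1) 'b': from fail(0)=0 chase 'b': 0 ⇒ 0;  out=∅∪out(0)=∅
  fail(6) 'c': from fail(0)=0 chase 'c': 0 ⇒ 0;  out=∅∪out(0)=∅
  fail(2) 'ba': from fail(1)=0 chase 'a': 0 ⇒ 0;  out=∅∪out(0)=∅
  fail(7) 'cd': from fail(6)=0 chase 'd': 0 ⇒ 0;  out={1}∪out(0)={1}
  fail(8) 'cb': from fail(6)=0 chase 'b': 0 ⇒ 1;  out={2}∪out(1)={2}
  fail(3) 'bac': from fail(2)=0 chase 'c': 0 ⇒ 6;  out=∅∪out(6)=∅
  fail(4) 'bacc': from fail(3)=6 chase 'c': 6→0 ⇒ 6;  out=∅∪out(6)=∅
  fail(5) 'baccb': from fail(4)=6 chase 'b': 6 ⇒ 8;  out={0}∪out(8)={0,2}

Run:
pos 0 'b': at 1
pos 1 'a': at 2
pos 2 'b': at 1 (fail-walked)
pos 3 'a': at 2
pos 4 'c': at 3
pos 5 'c': at 4
pos 6 'b': at 5  emit P0@[2:6],P2@[5:6]
pos 7 'c': at 6 (fail-walked)
pos 8 'd': at 7  emit P1@[7:8]
pos 9 'c': at 6 (fail-walked)
pos 10 'b': at 8  emit P2@[9:10]
pos 11 'b': at 1 (fail-walked)
pos 12 'b': at 1 (fail-walked)
pos 13 'a': at 2
pos 14 'c': at 3
pos 15 'c': at 4
pos 16 'b': at 5  emit P0@[12:16],P2@[15:16]
pos 17 'a': at 2 (fail-walked)
pos 18 'b': at 1 (fail-walked)
pos 19 'a': at 2
pos 20 'c': at 3
pos 21 'c': at 4
pos 22 'b': at 5  emit P0@[18:22],P2@[21:22]
pos 23 'd': at 0 (fail-walked)
pos 24 'b': at 1
pos 25 'b': at 1 (fail-walked)
pos 26 'a': at 2
pos 27 'c': at 3
pos 28 'c': at 4
pos 29 'b': at 5  emit P0@[25:29],P2@[28:29]
pos 30 'c': at 6 (fail-walked)
pos 31 'a': at 0 (fail-walked)
pos 32 'c': at 6

Matches: [[6,0],[6,2],[8,1],[10,2],[16,0],[16,2],[22,0],[22,2],[29,0],[29,2]]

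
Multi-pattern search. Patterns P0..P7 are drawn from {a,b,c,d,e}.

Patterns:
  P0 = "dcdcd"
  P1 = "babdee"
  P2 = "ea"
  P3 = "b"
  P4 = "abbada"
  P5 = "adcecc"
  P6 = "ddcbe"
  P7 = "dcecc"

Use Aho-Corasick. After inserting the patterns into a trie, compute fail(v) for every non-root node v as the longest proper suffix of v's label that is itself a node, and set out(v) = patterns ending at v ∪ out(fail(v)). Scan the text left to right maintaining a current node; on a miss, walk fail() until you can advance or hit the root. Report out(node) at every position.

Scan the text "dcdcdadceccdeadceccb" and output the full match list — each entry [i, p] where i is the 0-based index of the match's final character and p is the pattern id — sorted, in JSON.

Construct AC machine:
Trie (insert patterns):
  0='ε' goto a→14 b→6 d→1 e→12
  1='d' goto c→2 d→25
  2='dc' goto d→3 e→29
  3='dcd' goto c→4
  4='dcdc' goto d→5
  5='dcdcd' goto ·  ←P0
  6='b' goto a→7  ←P3
  7='ba' goto b→8
  8='bab' goto d→9
  9='babd' goto e→10
  10='babde' goto e→11
  11='babdee' goto ·  ←P1
  12='e' goto a→13
  13='ea' goto ·  ←P2
  14='a' goto b→15 d→20
  15='ab' goto b→16
  16='abb' goto a→17
  17='abba' goto d→18
  18='abbad' goto a→19
  19='abbada' goto ·  ←P4
  20='ad' goto c→21
  21='adc' goto e→22
  22='adce' goto c→23
  23='adcec' goto c→24
  24='adcecc' goto ·  ←P5
  25='dd' goto c→26
  26='ddc' goto b→27
  27='ddcb' goto e→28
  28='ddcbe' goto ·  ←P6
  29='dce' goto c→30
  30='dcec' goto c→31
  31='dcecc' goto ·  ←P7

Failure links (BFS by depth):
  fail(1) 'd': from fail(0)=0 chase 'd': 0 ⇒ 0;  out=∅∪out(0)=∅
  fail(6) 'b': from fail(0)=0 chase 'b': 0 ⇒ 0;  out={3}∪out(0)={3}
  fail(12) 'e': from fail(0)=0 chase 'e': 0 ⇒ 0;  out=∅∪out(0)=∅
  fail(14) 'a': from fail(0)=0 chase 'a': 0 ⇒ 0;  out=∅∪out(0)=∅
  fail(2) 'dc': from fail(1)=0 chase 'c': 0 ⇒ 0;  out=∅∪out(0)=∅
  fail(7) 'ba': from fail(6)=0 chase 'a': 0 ⇒ 14;  out=∅∪out(14)=∅
  fail(13) 'ea': from fail(12)=0 chase 'a': 0 ⇒ 14;  out={2}∪out(14)={2}
  fail(15) 'ab': from fail(14)=0 chase 'b': 0 ⇒ 6;  out=∅∪out(6)={3}
  fail(20) 'ad': from fail(14)=0 chase 'd': 0 ⇒ 1;  out=∅∪out(1)=∅
  fail(25) 'dd': from fail(1)=0 chase 'd': 0 ⇒ 1;  out=∅∪out(1)=∅
  fail(3) 'dcd': from fail(2)=0 chase 'd': 0 ⇒ 1;  out=∅∪out(1)=∅
  fail(8) 'bab': from fail(7)=14 chase 'b': 14 ⇒ 15;  out=∅∪out(15)={3}
  fail(16) 'abb': from fail(15)=6 chase 'b': 6→0 ⇒ 6;  out=∅∪out(6)={3}
  fail(21) 'adc': from fail(20)=1 chase 'c': 1 ⇒ 2;  out=∅∪out(2)=∅
  fail(26) 'ddc': from fail(25)=1 chase 'c': 1 ⇒ 2;  out=∅∪out(2)=∅
  fail(29) 'dce': from fail(2)=0 chase 'e': 0 ⇒ 12;  out=∅∪out(12)=∅
  fail(4) 'dcdc': from fail(3)=1 chase 'c': 1 ⇒ 2;  out=∅∪out(2)=∅
  fail(9) 'babd': from fail(8)=15 chase 'd': 15→6→0 ⇒ 1;  out=∅∪out(1)=∅
  fail(17) 'abba': from fail(16)=6 chase 'a': 6 ⇒ 7;  out=∅∪out(7)=∅
  fail(22) 'adce': from fail(21)=2 chase 'e': 2 ⇒ 29;  out=∅∪out(29)=∅
  fail(27) 'ddcb': from fail(26)=2 chase 'b': 2→0 ⇒ 6;  out=∅∪out(6)={3}
  fail(30) 'dcec': from fail(29)=12 chase 'c': 12→0 ⇒ 0;  out=∅∪out(0)=∅
  fail(5) 'dcdcd': from fail(4)=2 chase 'd': 2 ⇒ 3;  out={0}∪out(3)={0}
  fail(10) 'babde': from fail(9)=1 chase 'e': 1→0 ⇒ 12;  out=∅∪out(12)=∅
  fail(18) 'abbad': from fail(17)=7 chase 'd': 7→14 ⇒ 20;  out=∅∪out(20)=∅
  fail(23) 'adcec': from fail(22)=29 chase 'c': 29 ⇒ 30;  out=∅∪out(30)=∅
  fail(28) 'ddcbe': from fail(27)=6 chase 'e': 6→0 ⇒ 12;  out={6}∪out(12)={6}
  fail(31) 'dcecc': from fail(30)=0 chase 'c': 0 ⇒ 0;  out={7}∪out(0)={7}
  fail(11) 'babdee': from fail(10)=12 chase 'e': 12→0 ⇒ 12;  out={1}∪out(12)={1}
  fail(19) 'abbada': from fail(18)=20 chase 'a': 20→1→0 ⇒ 14;  out={4}∪out(14)={4}
  fail(24) 'adcecc': from fail(23)=30 chase 'c': 30 ⇒ 31;  out={5}∪out(31)={5,7}

Text stream:
pos 0 'd': at 1
pos 1 'c': at 2
pos 2 'd': at 3
pos 3 'c': at 4
pos 4 'd': at 5  emit P0@[0:4]
pos 5 'a': at 14 (fail-walked)
pos 6 'd': at 20
pos 7 'c': at 21
pos 8 'e': at 22
pos 9 'c': at 23
pos 10 'c': at 24  emit P5@[5:10],P7@[6:10]
pos 11 'd': at 1 (fail-walked)
pos 12 'e': at 12 (fail-walked)
pos 13 'a': at 13  emit P2@[12:13]
pos 14 'd': at 20 (fail-walked)
pos 15 'c': at 21
pos 16 'e': at 22
pos 17 'c': at 23
pos 18 'c': at 24  emit P5@[13:18],P7@[14:18]
pos 19 'b': at 6 (fail-walked)  emit P3@[19:19]

All matches (sorted): [[4,0],[10,5],[10,7],[13,2],[18,5],[18,7],[19,3]]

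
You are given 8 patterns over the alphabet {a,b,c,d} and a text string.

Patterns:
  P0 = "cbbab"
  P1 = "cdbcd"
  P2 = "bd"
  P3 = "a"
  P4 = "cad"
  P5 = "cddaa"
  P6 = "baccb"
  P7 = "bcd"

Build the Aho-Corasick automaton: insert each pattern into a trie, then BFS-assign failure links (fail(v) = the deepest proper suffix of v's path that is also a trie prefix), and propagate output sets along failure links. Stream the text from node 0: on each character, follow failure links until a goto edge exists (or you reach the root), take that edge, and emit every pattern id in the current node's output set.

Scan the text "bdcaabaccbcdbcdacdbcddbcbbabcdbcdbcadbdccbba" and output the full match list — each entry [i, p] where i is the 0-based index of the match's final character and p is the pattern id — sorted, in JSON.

Build automaton:
Trie nodes:
  n0 'ε': a→12 b→10 c→1
  n1 'c': a→13 b→2 d→6
  n2 'cb': b→3
  n3 'cbb': a→4
  n4 'cbba': b→5
  n5 'cbbab': ·  ←P0
  n6 'cd': b→7 d→15
  n7 'cdb': c→8
  n8 'cdbc': d→9
  n9 'cdbcd': ·  ←P1
  n10 'b': a→18 c→22 d→11
  n11 'bd': ·  ←P2
  n12 'a': ·  ←P3
  n13 'ca': d→14
  n14 'cad': ·  ←P4
  n15 'cdd': a→16
  n16 'cdda': a→17
  n17 'cddaa': ·  ←P5
  n18 'ba': c→19
  n19 'bac': c→20
  n20 'bacc': b→21
  n21 'baccb': ·  ←P6
  n22 'bc': d→23
  n23 'bcd': ·  ←P7

Failure links (BFS by depth):
  n1('c'): parent n0 fail=0; on 'c' 0 → fail=0;  out ∅∪∅=∅
  n10('b'): parent n0 fail=0; on 'b' 0 → fail=0;  out ∅∪∅=∅
  n12('a'): parent n0 fail=0; on 'a' 0 → fail=0;  out {3}∪∅={3}
  n2('cb'): parent n1 fail=0; on 'b' 0 → fail=10;  out ∅∪∅=∅
  n6('cd'): parent n1 fail=0; on 'd' 0 → fail=0;  out ∅∪∅=∅
  n11('bd'): parent n10 fail=0; on 'd' 0 → fail=0;  out {2}∪∅={2}
  n13('ca'): parent n1 fail=0; on 'a' 0 → fail=12;  out ∅∪{3}={3}
  n18('ba'): parent n10 fail=0; on 'a' 0 → fail=12;  out ∅∪{3}={3}
  n22('bc'): parent n10 fail=0; on 'c' 0 → fail=1;  out ∅∪∅=∅
  n3('cbb'): parent n2 fail=10; on 'b' 10→0 → fail=10;  out ∅∪∅=∅
  n7('cdb'): parent n6 fail=0; on 'b' 0 → fail=10;  out ∅∪∅=∅
  n14('cad'): parent n13 fail=12; on 'd' 12→0 → fail=0;  out {4}∪∅={4}
  n15('cdd'): parent n6 fail=0; on 'd' 0 → fail=0;  out ∅∪∅=∅
  n19('bac'): parent n18 fail=12; on 'c' 12→0 → fail=1;  out ∅∪∅=∅
  n23('bcd'): parent n22 fail=1; on 'd' 1 → fail=6;  out {7}∪∅={7}
  n4('cbba'): parent n3 fail=10; on 'a' 10 → fail=18;  out ∅∪{3}={3}
  n8('cdbc'): parent n7 fail=10; on 'c' 10 → fail=22;  out ∅∪∅=∅
  n16('cdda'): parent n15 fail=0; on 'a' 0 → fail=12;  out ∅∪{3}={3}
  n20('bacc'): parent n19 fail=1; on 'c' 1→0 → fail=1;  out ∅∪∅=∅
  n5('cbbab'): parent n4 fail=18; on 'b' 18→12→0 → fail=10;  out {0}∪∅={0}
  n9('cdbcd'): parent n8 fail=22; on 'd' 22 → fail=23;  out {1}∪{7}={1,7}
  n17('cddaa'): parent n16 fail=12; on 'a' 12→0 → fail=12;  out {5}∪{3}={3,5}
  n21('baccb'): parent n20 fail=1; on 'b' 1 → fail=2;  out {6}∪∅={6}

Scan:
i=0 'b': node 0→10
i=1 'd': node 10→11  emit P2@[0:1]
i=2 'c': node 11→1 (via fail)
i=3 'a': node 1→13  emit P3@[3:3]
i=4 'a': node 13→12 (via fail)  emit P3@[4:4]
i=5 'b': node 12→10 (via fail)
i=6 'a': node 10→18  emit P3@[6:6]
i=7 'c': node 18→19
i=8 'c': node 19→20
i=9 'b': node 20→21  emit P6@[5:9]
i=10 'c': node 21→22 (via fail)
i=11 'd': node 22→23  emit P7@[9:11]
i=12 'b': node 23→7 (via fail)
i=13 'c': node 7→8
i=14 'd': node 8→9  emit P1@[10:14],P7@[12:14]
i=15 'a': node 9→12 (via fail)  emit P3@[15:15]
i=16 'c': node 12→1 (via fail)
i=17 'd': node 1→6
i=18 'b': node 6→7
i=19 'c': node 7→8
i=20 'd': node 8→9  emit P1@[16:20],P7@[18:20]
i=21 'd': node 9→15 (via fail)
i=22 'b': node 15→10 (via fail)
i=23 'c': node 10→22
i=24 'b': node 22→2 (via fail)
i=25 'b': node 2→3
i=26 'a': node 3→4  emit P3@[26:26]
i=27 'b': node 4→5  emit P0@[23:27]
i=28 'c': node 5→22 (via fail)
i=29 'd': node 22→23  emit P7@[27:29]
i=30 'b': node 23→7 (via fail)
i=31 'c': node 7→8
i=32 'd': node 8→9  emit P1@[28:32],P7@[30:32]
i=33 'b': node 9→7 (via fail)
i=34 'c': node 7→8
i=35 'a': node 8→13 (via fail)  emit P3@[35:35]
i=36 'd': node 13→14  emit P4@[34:36]
i=37 'b': node 14→10 (via fail)
i=38 'd': node 10→11  emit P2@[37:38]
i=39 'c': node 11→1 (via fail)
i=40 'c': node 1→1 (via fail)
i=41 'b': node 1→2
i=42 'b': node 2→3
i=43 'a': node 3→4  emit P3@[43:43]

Result: [[1,2],[3,3],[4,3],[6,3],[9,6],[11,7],[14,1],[14,7],[15,3],[20,1],[20,7],[26,3],[27,0],[29,7],[32,1],[32,7],[35,3],[36,4],[38,2],[43,3]]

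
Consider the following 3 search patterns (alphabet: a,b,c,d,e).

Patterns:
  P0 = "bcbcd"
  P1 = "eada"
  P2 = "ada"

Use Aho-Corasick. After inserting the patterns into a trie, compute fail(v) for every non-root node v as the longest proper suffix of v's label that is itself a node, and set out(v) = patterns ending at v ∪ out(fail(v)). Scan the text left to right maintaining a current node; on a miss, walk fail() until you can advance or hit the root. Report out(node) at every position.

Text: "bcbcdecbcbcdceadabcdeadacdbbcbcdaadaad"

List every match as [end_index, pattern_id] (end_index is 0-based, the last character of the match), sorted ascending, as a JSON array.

Build:
Trie nodes:
  0='ε' goto a→10 b→1 e→6
  1='b' goto c→2
  2='bc' goto b→3
  3='bcb' goto c→4
  4='bcbc' goto d→5
  5='bcbcd' goto ·  ←P0
  6='e' goto a→7
  7='ea' goto d→8
  8='ead' goto a→9
  9='eada' goto ·  ←P1
  10='a' goto d→11
  11='ad' goto a→12
  12='ada' goto ·  ←P2

BFS fail/out derivation:
  fail(1) 'b': from fail(0)=0 chase 'b': 0 ⇒ 0;  out=∅∪out(0)=∅
  fail(6) 'e': from fail(0)=0 chase 'e': 0 ⇒ 0;  out=∅∪out(0)=∅
  fail(10) 'a': from fail(0)=0 chase 'a': 0 ⇒ 0;  out=∅∪out(0)=∅
  fail(2) 'bc': from fail(1)=0 chase 'c': 0 ⇒ 0;  out=∅∪out(0)=∅
  fail(7) 'ea': from fail(6)=0 chase 'a': 0 ⇒ 10;  out=∅∪out(10)=∅
  fail(11) 'ad': from fail(10)=0 chase 'd': 0 ⇒ 0;  out=∅∪out(0)=∅
  fail(3) 'bcb': from fail(2)=0 chase 'b': 0 ⇒ 1;  out=∅∪out(1)=∅
  fail(8) 'ead': from fail(7)=10 chase 'd': 10 ⇒ 11;  out=∅∪out(11)=∅
  fail(12) 'ada': from fail(11)=0 chase 'a': 0 ⇒ 10;  out={2}∪out(10)={2}
  fail(4) 'bcbc': from fail(3)=1 chase 'c': 1 ⇒ 2;  out=∅∪out(2)=∅
  fail(9) 'eada': from fail(8)=11 chase 'a': 11 ⇒ 12;  out={1}∪out(12)={1,2}
  fail(5) 'bcbcd': from fail(4)=2 chase 'd': 2→0 ⇒ 0;  out={0}∪out(0)={0}

Scan:
pos 0 'b': at 1
pos 1 'c': at 2
pos 2 'b': at 3
pos 3 'c': at 4
pos 4 'd': at 5  → match P0@[0:4]
pos 5 'e': at 6 ·f
pos 6 'c': at 0 ·f
pos 7 'b': at 1
pos 8 'c': at 2
pos 9 'b': at 3
pos 10 'c': at 4
pos 11 'd': at 5  → match P0@[7:11]
pos 12 'c': at 0 ·f
pos 13 'e': at 6
pos 14 'a': at 7
pos 15 'd': at 8
pos 16 'a': at 9  → match P1@[13:16],P2@[14:16]
pos 17 'b': at 1 ·f
pos 18 'c': at 2
pos 19 'd': at 0 ·f
pos 20 'e': at 6
pos 21 'a': at 7
pos 22 'd': at 8
pos 23 'a': at 9  → match P1@[20:23],P2@[21:23]
pos 24 'c': at 0 ·f
pos 25 'd': at 0
pos 26 'b': at 1
pos 27 'b': at 1 ·f
pos 28 'c': at 2
pos 29 'b': at 3
pos 30 'c': at 4
pos 31 'd': at 5  → match P0@[27:31]
pos 32 'a': at 10 ·f
pos 33 'a': at 10 ·f
pos 34 'd': at 11
pos 35 'a': at 12  → match P2@[33:35]
pos 36 'a': at 10 ·f
pos 37 'd': at 11

All matches (sorted): [[4,0],[11,0],[16,1],[16,2],[23,1],[23,2],[31,0],[35,2]]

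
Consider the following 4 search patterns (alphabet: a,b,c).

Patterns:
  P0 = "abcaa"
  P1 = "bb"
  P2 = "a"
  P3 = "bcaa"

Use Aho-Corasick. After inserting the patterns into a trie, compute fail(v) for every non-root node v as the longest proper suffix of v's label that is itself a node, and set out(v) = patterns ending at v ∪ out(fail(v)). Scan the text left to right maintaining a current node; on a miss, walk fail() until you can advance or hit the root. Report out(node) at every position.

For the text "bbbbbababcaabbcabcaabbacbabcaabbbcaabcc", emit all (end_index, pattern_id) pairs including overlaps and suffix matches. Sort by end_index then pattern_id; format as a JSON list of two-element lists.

Construct AC machine:
Trie nodes:
  0='ε' goto a→1 b→6
  1='a' goto b→2  [P2 ends]
  2='ab' goto c→3
  3='abc' goto a→4
  4='abca' goto a→5
  5='abcaa' goto ·  [P0 ends]
  6='b' goto b→7 c→8
  7='bb' goto ·  [P1 ends]
  8='bc' goto a→9
  9='bca' goto a→10
  10='bcaa' goto ·  [P3 ends]

BFS fail/out derivation:
  n1('a'): parent n0 fail=0; on 'a' 0 → fail=0;  out {2}∪∅={2}
  n6('b'): parent n0 fail=0; on 'b' 0 → fail=0;  out ∅∪∅=∅
  n2('ab'): parent n1 fail=0; on 'b' 0 → fail=6;  out ∅∪∅=∅
  n7('bb'): parent n6 fail=0; on 'b' 0 → fail=6;  out {1}∪∅={1}
  n8('bc'): parent n6 fail=0; on 'c' 0 → fail=0;  out ∅∪∅=∅
  n3('abc'): parent n2 fail=6; on 'c' 6 → fail=8;  out ∅∪∅=∅
  n9('bca'): parent n8 fail=0; on 'a' 0 → fail=1;  out ∅∪{2}={2}
  n4('abca'): parent n3 fail=8; on 'a' 8 → fail=9;  out ∅∪{2}={2}
  n10('bcaa'): parent n9 fail=1; on 'a' 1→0 → fail=1;  out {3}∪{2}={2,3}
  n5('abcaa'): parent n4 fail=9; on 'a' 9 → fail=10;  out {0}∪{2,3}={0,2,3}

Scan:
i=0 'b': node 0→6
i=1 'b': node 6→7  ** P1@[0:1]
i=2 'b': node 7→7 ·f  ** P1@[1:2]
i=3 'b': node 7→7 ·f  ** P1@[2:3]
i=4 'b': node 7→7 ·f  ** P1@[3:4]
i=5 'a': node 7→1 ·f  ** P2@[5:5]
i=6 'b': node 1→2
i=7 'a': node 2→1 ·f  ** P2@[7:7]
i=8 'b': node 1→2
i=9 'c': node 2→3
i=10 'a': node 3→4  ** P2@[10:10]
i=11 'a': node 4→5  ** P0@[7:11],P2@[11:11],P3@[8:11]
i=12 'b': node 5→2 ·f
i=13 'b': node 2→7 ·f  ** P1@[12:13]
i=14 'c': node 7→8 ·f
i=15 'a': node 8→9  ** P2@[15:15]
i=16 'b': node 9→2 ·f
i=17 'c': node 2→3
i=18 'a': node 3→4  ** P2@[18:18]
i=19 'a': node 4→5  ** P0@[15:19],P2@[19:19],P3@[16:19]
i=20 'b': node 5→2 ·f
i=21 'b': node 2→7 ·f  ** P1@[20:21]
i=22 'a': node 7→1 ·f  ** P2@[22:22]
i=23 'c': node 1→0 ·f
i=24 'b': node 0→6
i=25 'a': node 6→1 ·f  ** P2@[25:25]
i=26 'b': node 1→2
i=27 'c': node 2→3
i=28 'a': node 3→4  ** P2@[28:28]
i=29 'a': node 4→5  ** P0@[25:29],P2@[29:29],P3@[26:29]
i=30 'b': node 5→2 ·f
i=31 'b': node 2→7 ·f  ** P1@[30:31]
i=32 'b': node 7→7 ·f  ** P1@[31:32]
i=33 'c': node 7→8 ·f
i=34 'a': node 8→9  ** P2@[34:34]
i=35 'a': node 9→10  ** P2@[35:35],P3@[32:35]
i=36 'b': node 10→2 ·f
i=37 'c': node 2→3
i=38 'c': node 3→0 ·f

Matches: [[1,1],[2,1],[3,1],[4,1],[5,2],[7,2],[10,2],[11,0],[11,2],[11,3],[13,1],[15,2],[18,2],[19,0],[19,2],[19,3],[21,1],[22,2],[25,2],[28,2],[29,0],[29,2],[29,3],[31,1],[32,1],[34,2],[35,2],[35,3]]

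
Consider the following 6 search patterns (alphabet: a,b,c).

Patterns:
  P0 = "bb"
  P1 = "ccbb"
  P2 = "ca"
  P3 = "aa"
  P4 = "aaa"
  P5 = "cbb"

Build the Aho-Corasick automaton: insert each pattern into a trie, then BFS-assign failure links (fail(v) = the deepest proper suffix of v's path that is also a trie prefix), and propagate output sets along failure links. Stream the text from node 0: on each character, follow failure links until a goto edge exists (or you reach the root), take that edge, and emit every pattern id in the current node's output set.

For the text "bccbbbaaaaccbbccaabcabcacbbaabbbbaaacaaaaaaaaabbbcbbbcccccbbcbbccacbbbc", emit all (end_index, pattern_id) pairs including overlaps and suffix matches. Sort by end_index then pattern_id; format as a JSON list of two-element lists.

Build automaton:
Trie (insert patterns):
  n0 'ε': a→8 b→1 c→3
  n1 'b': b→2
  n2 'bb': ·  [P0 ends]
  n3 'c': a→7 b→11 c→4
  n4 'cc': b→5
  n5 'ccb': b→6
  n6 'ccbb': ·  [P1 ends]
  n7 'ca': ·  [P2 ends]
  n8 'a': a→9
  n9 'aa': a→10  [P3 ends]
  n10 'aaa': ·  [P4 ends]
  n11 'cb': b→12
  n12 'cbb': ·  [P5 ends]

Failure links (BFS by depth):
  fail(1) 'b': from fail(0)=0 chase 'b': 0 ⇒ 0;  out=∅∪out(0)=∅
  fail(3) 'c': from fail(0)=0 chase 'c': 0 ⇒ 0;  out=∅∪out(0)=∅
  fail(8) 'a': from fail(0)=0 chase 'a': 0 ⇒ 0;  out=∅∪out(0)=∅
  fail(2) 'bb': from fail(1)=0 chase 'b': 0 ⇒ 1;  out={0}∪out(1)={0}
  fail(4) 'cc': from fail(3)=0 chase 'c': 0 ⇒ 3;  out=∅∪out(3)=∅
  fail(7) 'ca': from fail(3)=0 chase 'a': 0 ⇒ 8;  out={2}∪out(8)={2}
  fail(9) 'aa': from fail(8)=0 chase 'a': 0 ⇒ 8;  out={3}∪out(8)={3}
  fail(11) 'cb': from fail(3)=0 chase 'b': 0 ⇒ 1;  out=∅∪out(1)=∅
  fail(5) 'ccb': from fail(4)=3 chase 'b': 3 ⇒ 11;  out=∅∪out(11)=∅
  fail(10) 'aaa': from fail(9)=8 chase 'a': 8 ⇒ 9;  out={4}∪out(9)={3,4}
  fail(12) 'cbb': from fail(11)=1 chase 'b': 1 ⇒ 2;  out={5}∪out(2)={0,5}
  fail(6) 'ccbb': from fail(5)=11 chase 'b': 11 ⇒ 12;  out={1}∪out(12)={0,1,5}

Text stream:
pos 0 'b': at 1
pos 1 'c': at 3 (fail-walked)
pos 2 'c': at 4
pos 3 'b': at 5
pos 4 'b': at 6  emit P0@[3:4],P1@[1:4],P5@[2:4]
pos 5 'b': at 2 (fail-walked)  emit P0@[4:5]
pos 6 'a': at 8 (fail-walked)
pos 7 'a': at 9  emit P3@[6:7]
pos 8 'a': at 10  emit P3@[7:8],P4@[6:8]
pos 9 'a': at 10 (fail-walked)  emit P3@[8:9],P4@[7:9]
pos 10 'c': at 3 (fail-walked)
pos 11 'c': at 4
pos 12 'b': at 5
pos 13 'b': at 6  emit P0@[12:13],P1@[10:13],P5@[11:13]
pos 14 'c': at 3 (fail-walked)
pos 15 'c': at 4
pos 16 'a': at 7 (fail-walked)  emit P2@[15:16]
pos 17 'a': at 9 (fail-walked)  emit P3@[16:17]
pos 18 'b': at 1 (fail-walked)
pos 19 'c': at 3 (fail-walked)
pos 20 'a': at 7  emit P2@[19:20]
pos 21 'b': at 1 (fail-walked)
pos 22 'c': at 3 (fail-walked)
pos 23 'a': at 7  emit P2@[22:23]
pos 24 'c': at 3 (fail-walked)
pos 25 'b': at 11
pos 26 'b': at 12  emit P0@[25:26],P5@[24:26]
pos 27 'a': at 8 (fail-walked)
pos 28 'a': at 9  emit P3@[27:28]
pos 29 'b': at 1 (fail-walked)
pos 30 'b': at 2  emit P0@[29:30]
pos 31 'b': at 2 (fail-walked)  emit P0@[30:31]
pos 32 'b': at 2 (fail-walked)  emit P0@[31:32]
pos 33 'a': at 8 (fail-walked)
pos 34 'a': at 9  emit P3@[33:34]
pos 35 'a': at 10  emit P3@[34:35],P4@[33:35]
pos 36 'c': at 3 (fail-walked)
pos 37 'a': at 7  emit P2@[36:37]
pos 38 'a': at 9 (fail-walked)  emit P3@[37:38]
pos 39 'a': at 10  emit P3@[38:39],P4@[37:39]
pos 40 'a': at 10 (fail-walked)  emit P3@[39:40],P4@[38:40]
pos 41 'a': at 10 (fail-walked)  emit P3@[40:41],P4@[39:41]
pos 42 'a': at 10 (fail-walked)  emit P3@[41:42],P4@[40:42]
pos 43 'a': at 10 (fail-walked)  emit P3@[42:43],P4@[41:43]
pos 44 'a': at 10 (fail-walked)  emit P3@[43:44],P4@[42:44]
pos 45 'a': at 10 (fail-walked)  emit P3@[44:45],P4@[43:45]
pos 46 'b': at 1 (fail-walked)
pos 47 'b': at 2  emit P0@[46:47]
pos 48 'b': at 2 (fail-walked)  emit P0@[47:48]
pos 49 'c': at 3 (fail-walked)
pos 50 'b': at 11
pos 51 'b': at 12  emit P0@[50:51],P5@[49:51]
pos 52 'b': at 2 (fail-walked)  emit P0@[51:52]
pos 53 'c': at 3 (fail-walked)
pos 54 'c': at 4
pos 55 'c': at 4 (fail-walked)
pos 56 'c': at 4 (fail-walked)
pos 57 'c': at 4 (fail-walked)
pos 58 'b': at 5
pos 59 'b': at 6  emit P0@[58:59],P1@[56:59],P5@[57:59]
pos 60 'c': at 3 (fail-walked)
pos 61 'b': at 11
pos 62 'b': at 12  emit P0@[61:62],P5@[60:62]
pos 63 'c': at 3 (fail-walked)
pos 64 'c': at 4
pos 65 'a': at 7 (fail-walked)  emit P2@[64:65]
pos 66 'c': at 3 (fail-walked)
pos 67 'b': at 11
pos 68 'b': at 12  emit P0@[67:68],P5@[66:68]
pos 69 'b': at 2 (fail-walked)  emit P0@[68:69]
pos 70 'c': at 3 (fail-walked)

Result: [[4,0],[4,1],[4,5],[5,0],[7,3],[8,3],[8,4],[9,3],[9,4],[13,0],[13,1],[13,5],[16,2],[17,3],[20,2],[23,2],[26,0],[26,5],[28,3],[30,0],[31,0],[32,0],[34,3],[35,3],[35,4],[37,2],[38,3],[39,3],[39,4],[40,3],[40,4],[41,3],[41,4],[42,3],[42,4],[43,3],[43,4],[44,3],[44,4],[45,3],[45,4],[47,0],[48,0],[51,0],[51,5],[52,0],[59,0],[59,1],[59,5],[62,0],[62,5],[65,2],[68,0],[68,5],[69,0]]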